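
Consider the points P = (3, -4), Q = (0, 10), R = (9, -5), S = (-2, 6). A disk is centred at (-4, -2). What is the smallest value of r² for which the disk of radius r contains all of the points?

The required radius is the distance from (-4, -2) to the farthest point.
Squared distances: 53, 160, 178, 68.
Maximum is 178, attained at R.

178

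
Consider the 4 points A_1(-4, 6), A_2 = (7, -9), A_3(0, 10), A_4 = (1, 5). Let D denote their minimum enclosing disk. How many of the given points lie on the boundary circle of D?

By Welzl's lemma the MEC is supported by two points (diametrically opposite) or three points (on a circumcircle).
The farthest pair is A_2–A_3 with squared distance 410. The circle on this segment as diameter has centre (3.5, 0.5) and r² = 410/4 = 102.5.
Check A_1: distance² to centre = 86.5 ≤ 102.5, so it lies inside.
All remaining points lie in this disk, and no smaller disk contains both endpoints, so this is the minimum enclosing circle.
The points at distance exactly r from the centre are A_2, A_3 — 2 points.

2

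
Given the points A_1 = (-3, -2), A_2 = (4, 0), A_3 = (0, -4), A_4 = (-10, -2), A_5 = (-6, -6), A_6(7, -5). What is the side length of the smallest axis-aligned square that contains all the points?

The bounding box has width 17 and height 6.
An axis-aligned square enclosing the set must have side ≥ max(width, height).
So the minimum side is max(17, 6) = 17.

17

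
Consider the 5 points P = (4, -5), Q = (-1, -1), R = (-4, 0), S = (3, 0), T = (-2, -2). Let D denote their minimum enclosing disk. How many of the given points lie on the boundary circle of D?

By Welzl's lemma the MEC is supported by two points (diametrically opposite) or three points (on a circumcircle).
The farthest pair is P–R with squared distance 89. The circle on this segment as diameter has centre (0, -2.5) and r² = 89/4 = 22.25.
Check Q: distance² to centre = 3.25 ≤ 22.25, so it lies inside.
All remaining points lie in this disk, and no smaller disk contains both endpoints, so this is the minimum enclosing circle.
The points at distance exactly r from the centre are P, R — 2 points.

2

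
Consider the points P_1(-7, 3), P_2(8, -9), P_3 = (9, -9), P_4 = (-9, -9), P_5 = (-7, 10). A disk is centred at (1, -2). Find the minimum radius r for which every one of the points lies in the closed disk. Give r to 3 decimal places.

14.422

The required radius is the distance from (1, -2) to the farthest point.
Squared distances: 89, 98, 113, 149, 208.
Maximum is 208, attained at P_5.
r = √208 ≈ 14.422.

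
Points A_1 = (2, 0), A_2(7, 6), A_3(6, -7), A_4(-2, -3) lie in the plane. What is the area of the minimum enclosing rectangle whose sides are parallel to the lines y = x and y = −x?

In coordinates u = x + y, v = x − y the rectangle is axis-aligned; the map (x,y)→(u,v) scales areas by 2.
u-values: 2, 13, -1, -5; range = 13 − (-5) = 18.
v-values: 2, 1, 13, 1; range = 13 − 1 = 12.
Area = (18 × 12) / 2 = 108.

108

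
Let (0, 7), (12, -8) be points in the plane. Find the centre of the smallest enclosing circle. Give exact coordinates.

(6, -0.5)

The smallest circle enclosing two points has them as diameter endpoints.
Centre = midpoint = (6, -0.5); r² = |(0, 7)−(12, -8)|²/4 = 369/4 = 92.25.
Centre = (6, -0.5).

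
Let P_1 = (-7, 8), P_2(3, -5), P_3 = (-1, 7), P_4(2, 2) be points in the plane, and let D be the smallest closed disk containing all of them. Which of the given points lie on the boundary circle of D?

By Welzl's lemma the MEC is supported by two points (diametrically opposite) or three points (on a circumcircle).
The farthest pair is P_1–P_2 with squared distance 269. The circle on this segment as diameter has centre (-2, 1.5) and r² = 269/4 = 67.25.
Check P_3: distance² to centre = 31.25 ≤ 67.25, so it lies inside.
All remaining points lie in this disk, and no smaller disk contains both endpoints, so this is the minimum enclosing circle.
The points at distance exactly r from the centre are P_1, P_2 — 2 points.

P_1, P_2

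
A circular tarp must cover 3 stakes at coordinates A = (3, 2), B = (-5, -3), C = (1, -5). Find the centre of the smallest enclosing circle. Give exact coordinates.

(-41/46, -31/46)

Side lengths²: AB² = 89, AC² = 53, BC² = 40.
Since AB² = 89 < 53 + 40 = 93, the triangle is acute, so the smallest enclosing circle is the circumcircle.
Circumcentre = (-41/46, -31/46), r² = 23585/1058.
Centre = (-41/46, -31/46).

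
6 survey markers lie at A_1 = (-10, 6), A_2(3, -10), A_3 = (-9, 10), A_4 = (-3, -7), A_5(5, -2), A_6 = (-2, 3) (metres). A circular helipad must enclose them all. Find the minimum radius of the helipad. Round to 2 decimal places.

11.66

By Welzl's lemma the MEC is supported by two points (diametrically opposite) or three points (on a circumcircle).
The farthest pair is A_2–A_3 with squared distance 544. The circle on this segment as diameter has centre (-3, 0) and r² = 544/4 = 136.
Check A_1: distance² to centre = 85 ≤ 136, so it lies inside.
All remaining points lie in this disk, and no smaller disk contains both endpoints, so this is the minimum enclosing circle.
r = √136 ≈ 11.66.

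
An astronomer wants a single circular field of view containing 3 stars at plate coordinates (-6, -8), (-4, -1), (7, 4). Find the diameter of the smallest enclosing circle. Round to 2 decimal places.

Call the three points A, B, C in the order given.
Side lengths²: AB² = 53, AC² = 313, BC² = 146.
Since AC² = 313 ≥ 146 + 53 = 199, the angle opposite AC is not acute, so the smallest enclosing circle has AC as diameter.
Centre = midpoint of AC = (0.5, -2), r² = 313/4 = 78.25.
Diameter = 2r = 2√(78.25) ≈ 17.69.

17.69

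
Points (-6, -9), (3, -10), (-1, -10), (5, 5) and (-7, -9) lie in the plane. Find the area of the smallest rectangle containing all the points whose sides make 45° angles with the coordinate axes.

In coordinates u = x + y, v = x − y the rectangle is axis-aligned; the map (x,y)→(u,v) scales areas by 2.
u-values: -15, -7, -11, 10, -16; range = 10 − (-16) = 26.
v-values: 3, 13, 9, 0, 2; range = 13 − 0 = 13.
Area = (26 × 13) / 2 = 169.

169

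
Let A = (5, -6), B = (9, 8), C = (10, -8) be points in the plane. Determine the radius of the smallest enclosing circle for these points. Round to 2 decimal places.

Side lengths²: AB² = 212, AC² = 29, BC² = 257.
Since BC² = 257 ≥ 212 + 29 = 241, the angle opposite BC is not acute, so the smallest enclosing circle has BC as diameter.
Centre = midpoint of BC = (9.5, 0), r² = 257/4 = 64.25.
r = √(64.25) ≈ 8.02.

8.02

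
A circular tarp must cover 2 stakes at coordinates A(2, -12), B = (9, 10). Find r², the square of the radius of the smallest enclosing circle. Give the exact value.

The smallest circle enclosing two points has them as diameter endpoints.
Centre = midpoint = (5.5, -1); r² = |AB|²/4 = 533/4 = 133.25.

133.25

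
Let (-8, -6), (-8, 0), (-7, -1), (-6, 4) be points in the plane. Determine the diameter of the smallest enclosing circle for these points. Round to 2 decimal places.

A smallest enclosing disk is always determined by at most three of the input points on its boundary.
The farthest pair is (-8, -6)–(-6, 4) with squared distance 104. The circle on this segment as diameter has centre (-7, -1) and r² = 104/4 = 26.
Check (-8, 0): distance² to centre = 2 ≤ 26, so it lies inside.
All remaining points lie in this disk, and no smaller disk contains both endpoints, so this is the minimum enclosing circle.
Diameter = 2r = 2√26 ≈ 10.20.

10.20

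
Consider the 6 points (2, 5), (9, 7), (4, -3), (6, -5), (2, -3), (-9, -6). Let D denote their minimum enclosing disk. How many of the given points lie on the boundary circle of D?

2

The farthest pair is (9, 7)–(-9, -6) with squared distance 493. The circle on this segment as diameter has centre (0, 0.5) and r² = 493/4 = 123.25.
Check (2, 5): distance² to centre = 24.25 ≤ 123.25, so it lies inside.
All remaining points lie in this disk, and no smaller disk contains both endpoints, so this is the minimum enclosing circle.
The points at distance exactly r from the centre are (9, 7), (-9, -6) — 2 points.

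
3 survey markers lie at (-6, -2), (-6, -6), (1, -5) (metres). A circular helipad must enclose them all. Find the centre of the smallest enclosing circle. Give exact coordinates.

(-19/7, -4)

Call the three points A, B, C in the order given.
Side lengths²: AB² = 16, AC² = 58, BC² = 50.
Since AC² = 58 < 50 + 16 = 66, the triangle is acute, so the smallest enclosing circle is the circumcircle.
Circumcentre = (-19/7, -4), r² = 725/49.
Centre = (-19/7, -4).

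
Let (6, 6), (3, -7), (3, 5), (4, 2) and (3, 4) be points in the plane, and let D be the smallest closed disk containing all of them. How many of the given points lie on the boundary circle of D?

By Welzl's lemma the MEC is supported by two points (diametrically opposite) or three points (on a circumcircle).
The farthest pair is (6, 6)–(3, -7) with squared distance 178. The circle on this segment as diameter has centre (4.5, -0.5) and r² = 178/4 = 44.5.
Check (3, 5): distance² to centre = 32.5 ≤ 44.5, so it lies inside.
All remaining points lie in this disk, and no smaller disk contains both endpoints, so this is the minimum enclosing circle.
The points at distance exactly r from the centre are (6, 6), (3, -7) — 2 points.

2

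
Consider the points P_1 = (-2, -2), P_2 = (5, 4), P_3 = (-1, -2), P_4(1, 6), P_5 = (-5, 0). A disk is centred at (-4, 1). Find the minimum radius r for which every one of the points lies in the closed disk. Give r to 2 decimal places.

9.49

The required radius is the distance from (-4, 1) to the farthest point.
Squared distances: 13, 90, 18, 50, 2.
Maximum is 90, attained at P_2.
r = √90 ≈ 9.49.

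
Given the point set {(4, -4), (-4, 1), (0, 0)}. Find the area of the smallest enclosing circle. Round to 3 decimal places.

69.900

Call the three points A, B, C in the order given.
Side lengths²: AB² = 89, AC² = 32, BC² = 17.
Since AB² = 89 ≥ 32 + 17 = 49, the angle opposite AB is not acute, so the smallest enclosing circle has AB as diameter.
Centre = midpoint of AB = (0, -1.5), r² = 89/4 = 22.25.
Area = π·r² = π·22.25 ≈ 69.900.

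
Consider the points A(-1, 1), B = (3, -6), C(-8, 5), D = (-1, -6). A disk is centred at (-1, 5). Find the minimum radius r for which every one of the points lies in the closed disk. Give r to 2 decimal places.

The required radius is the distance from (-1, 5) to the farthest point.
Squared distances: 16, 137, 49, 121.
Maximum is 137, attained at B.
r = √137 ≈ 11.70.

11.70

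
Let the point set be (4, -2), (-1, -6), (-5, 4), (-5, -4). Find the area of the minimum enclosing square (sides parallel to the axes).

100

The bounding box has width 9 and height 10.
An axis-aligned square enclosing the set must have side ≥ max(width, height).
So the minimum side is max(9, 10) = 10.
Area = 10² = 100.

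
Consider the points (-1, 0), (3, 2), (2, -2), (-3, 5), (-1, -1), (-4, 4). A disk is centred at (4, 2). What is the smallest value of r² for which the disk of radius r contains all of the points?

68

The required radius is the distance from (4, 2) to the farthest point.
Squared distances: 29, 1, 20, 58, 34, 68.
Maximum is 68, attained at (-4, 4).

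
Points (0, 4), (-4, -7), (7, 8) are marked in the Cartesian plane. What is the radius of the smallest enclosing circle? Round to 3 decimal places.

Call the three points A, B, C in the order given.
Side lengths²: AB² = 137, AC² = 65, BC² = 346.
Since BC² = 346 ≥ 137 + 65 = 202, the angle opposite BC is not acute, so the smallest enclosing circle has BC as diameter.
Centre = midpoint of BC = (1.5, 0.5), r² = 346/4 = 86.5.
r = √(86.5) ≈ 9.301.

9.301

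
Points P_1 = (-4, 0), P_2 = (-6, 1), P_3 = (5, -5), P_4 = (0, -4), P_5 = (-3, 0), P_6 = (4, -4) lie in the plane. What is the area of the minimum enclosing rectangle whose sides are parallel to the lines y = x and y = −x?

In coordinates u = x + y, v = x − y the rectangle is axis-aligned; the map (x,y)→(u,v) scales areas by 2.
u-values: -4, -5, 0, -4, -3, 0; range = 0 − (-5) = 5.
v-values: -4, -7, 10, 4, -3, 8; range = 10 − (-7) = 17.
Area = (5 × 17) / 2 = 42.5.

42.5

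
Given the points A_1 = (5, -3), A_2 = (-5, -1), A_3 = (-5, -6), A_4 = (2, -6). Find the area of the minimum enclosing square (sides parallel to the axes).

The bounding box has width 10 and height 5.
An axis-aligned square enclosing the set must have side ≥ max(width, height).
So the minimum side is max(10, 5) = 10.
Area = 10² = 100.

100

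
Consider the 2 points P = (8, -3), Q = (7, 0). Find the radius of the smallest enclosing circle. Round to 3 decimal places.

The smallest circle enclosing two points has them as diameter endpoints.
Centre = midpoint = (7.5, -1.5); r² = |PQ|²/4 = 10/4 = 2.5.
r = √(2.5) ≈ 1.581.

1.581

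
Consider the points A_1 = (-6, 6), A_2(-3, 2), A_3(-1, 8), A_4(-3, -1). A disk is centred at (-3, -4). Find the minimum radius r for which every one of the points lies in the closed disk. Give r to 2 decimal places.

The required radius is the distance from (-3, -4) to the farthest point.
Squared distances: 109, 36, 148, 9.
Maximum is 148, attained at A_3.
r = √148 ≈ 12.17.

12.17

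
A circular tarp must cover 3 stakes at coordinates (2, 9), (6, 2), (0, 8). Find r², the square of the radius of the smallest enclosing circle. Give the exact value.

Call the three points A, B, C in the order given.
Side lengths²: AB² = 65, AC² = 5, BC² = 72.
Since BC² = 72 ≥ 65 + 5 = 70, the angle opposite BC is not acute, so the smallest enclosing circle has BC as diameter.
Centre = midpoint of BC = (3, 5), r² = 72/4 = 18.

18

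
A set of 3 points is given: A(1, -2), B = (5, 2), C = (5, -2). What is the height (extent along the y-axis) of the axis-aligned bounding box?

4

max y = 2, min y = -2, so height = 4.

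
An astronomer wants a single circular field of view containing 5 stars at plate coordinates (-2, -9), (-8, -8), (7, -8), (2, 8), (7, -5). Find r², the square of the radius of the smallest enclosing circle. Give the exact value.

97.69140625

The minimum enclosing circle of a finite set is fixed by two of the points (as a diameter) or three (as a circumcircle).
The minimum enclosing circle is determined by three boundary points: (-8, -8), (7, -8), (2, 8).
Their circumcentre is (-0.5, -1.5625) with r² = 97.69140625.
The farthest remaining point (7, -5) is at distance² 68.06640625 ≤ 97.69140625.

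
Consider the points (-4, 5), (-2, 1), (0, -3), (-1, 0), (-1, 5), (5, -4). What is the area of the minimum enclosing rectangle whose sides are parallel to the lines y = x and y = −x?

63

In coordinates u = x + y, v = x − y the rectangle is axis-aligned; the map (x,y)→(u,v) scales areas by 2.
u-values: 1, -1, -3, -1, 4, 1; range = 4 − (-3) = 7.
v-values: -9, -3, 3, -1, -6, 9; range = 9 − (-9) = 18.
Area = (7 × 18) / 2 = 63.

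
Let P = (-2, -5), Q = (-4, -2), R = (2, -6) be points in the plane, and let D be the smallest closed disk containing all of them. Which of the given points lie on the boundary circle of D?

Side lengths²: PQ² = 13, PR² = 17, QR² = 52.
Since QR² = 52 ≥ 17 + 13 = 30, the angle opposite QR is not acute, so the smallest enclosing circle has QR as diameter.
Centre = midpoint of QR = (-1, -4), r² = 52/4 = 13.
The points at distance exactly r from the centre are Q, R — 2 points.

Q, R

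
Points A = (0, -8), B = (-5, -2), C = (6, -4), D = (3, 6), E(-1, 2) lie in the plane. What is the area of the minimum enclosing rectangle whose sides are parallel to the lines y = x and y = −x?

110.5

In coordinates u = x + y, v = x − y the rectangle is axis-aligned; the map (x,y)→(u,v) scales areas by 2.
u-values: -8, -7, 2, 9, 1; range = 9 − (-8) = 17.
v-values: 8, -3, 10, -3, -3; range = 10 − (-3) = 13.
Area = (17 × 13) / 2 = 110.5.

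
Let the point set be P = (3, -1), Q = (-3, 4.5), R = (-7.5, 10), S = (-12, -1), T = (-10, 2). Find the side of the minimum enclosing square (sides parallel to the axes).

15

The bounding box has width 15 and height 11.
An axis-aligned square enclosing the set must have side ≥ max(width, height).
So the minimum side is max(15, 11) = 15.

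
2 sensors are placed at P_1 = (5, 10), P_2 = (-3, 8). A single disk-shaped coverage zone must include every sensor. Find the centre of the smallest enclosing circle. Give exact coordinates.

The smallest circle enclosing two points has them as diameter endpoints.
Centre = midpoint = (1, 9); r² = |P_1P_2|²/4 = 68/4 = 17.
Centre = (1, 9).

(1, 9)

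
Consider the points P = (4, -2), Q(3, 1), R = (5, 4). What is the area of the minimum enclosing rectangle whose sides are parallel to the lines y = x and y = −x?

17.5

In coordinates u = x + y, v = x − y the rectangle is axis-aligned; the map (x,y)→(u,v) scales areas by 2.
u-values: 2, 4, 9; range = 9 − 2 = 7.
v-values: 6, 2, 1; range = 6 − 1 = 5.
Area = (7 × 5) / 2 = 17.5.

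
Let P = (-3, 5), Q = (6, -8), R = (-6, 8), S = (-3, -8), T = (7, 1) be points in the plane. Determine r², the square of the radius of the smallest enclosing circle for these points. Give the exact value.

The farthest pair is Q–R with squared distance 400. The circle on this segment as diameter has centre (0, 0) and r² = 400/4 = 100.
Check P: distance² to centre = 34 ≤ 100, so it lies inside.
All remaining points lie in this disk, and no smaller disk contains both endpoints, so this is the minimum enclosing circle.

100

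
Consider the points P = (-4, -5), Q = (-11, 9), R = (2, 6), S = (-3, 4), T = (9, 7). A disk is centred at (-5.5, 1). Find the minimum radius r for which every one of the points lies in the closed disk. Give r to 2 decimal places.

15.69

The required radius is the distance from (-5.5, 1) to the farthest point.
Squared distances: 38.25, 94.25, 81.25, 15.25, 246.25.
Maximum is 246.25, attained at T.
r = √(246.25) ≈ 15.69.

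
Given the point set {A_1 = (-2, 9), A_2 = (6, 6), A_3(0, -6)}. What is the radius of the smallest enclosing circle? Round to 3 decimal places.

Side lengths²: A_1A_2² = 73, A_1A_3² = 229, A_2A_3² = 180.
Since A_1A_3² = 229 < 180 + 73 = 253, the triangle is acute, so the smallest enclosing circle is the circumcircle.
Circumcentre = (-4/19, 61/38), r² = 83585/1444.
r = √(83585/1444) ≈ 7.608.

7.608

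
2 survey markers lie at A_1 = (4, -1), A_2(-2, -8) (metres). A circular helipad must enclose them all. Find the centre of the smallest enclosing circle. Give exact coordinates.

The smallest circle enclosing two points has them as diameter endpoints.
Centre = midpoint = (1, -4.5); r² = |A_1A_2|²/4 = 85/4 = 21.25.
Centre = (1, -4.5).

(1, -4.5)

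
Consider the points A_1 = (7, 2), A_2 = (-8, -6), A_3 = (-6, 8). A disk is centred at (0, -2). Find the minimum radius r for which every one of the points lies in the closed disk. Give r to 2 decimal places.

11.66

The required radius is the distance from (0, -2) to the farthest point.
Squared distances: 65, 80, 136.
Maximum is 136, attained at A_3.
r = √136 ≈ 11.66.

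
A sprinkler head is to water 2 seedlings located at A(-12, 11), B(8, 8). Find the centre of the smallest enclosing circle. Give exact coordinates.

(-2, 9.5)

The smallest circle enclosing two points has them as diameter endpoints.
Centre = midpoint = (-2, 9.5); r² = |AB|²/4 = 409/4 = 102.25.
Centre = (-2, 9.5).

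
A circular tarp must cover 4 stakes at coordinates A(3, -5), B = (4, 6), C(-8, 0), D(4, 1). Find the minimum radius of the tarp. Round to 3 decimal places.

The minimum enclosing circle is determined by three boundary points: A, B, C.
Their circumcentre is (-20/21, 19/21) with r² = 22265/441.
The farthest remaining point D is at distance² 10820/441 ≤ 22265/441.
r = √(22265/441) ≈ 7.105.

7.105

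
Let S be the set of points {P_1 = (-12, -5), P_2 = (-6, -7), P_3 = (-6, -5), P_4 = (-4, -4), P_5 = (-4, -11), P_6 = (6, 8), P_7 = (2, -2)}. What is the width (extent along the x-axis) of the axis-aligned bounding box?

18

max x = 6, min x = -12, so width = 18.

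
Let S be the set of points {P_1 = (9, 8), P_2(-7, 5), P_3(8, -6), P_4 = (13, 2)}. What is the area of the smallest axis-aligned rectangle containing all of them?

280

x ranges over [-7, 13], width 20.
y ranges over [-6, 8], height 14.
Area = 20 × 14 = 280.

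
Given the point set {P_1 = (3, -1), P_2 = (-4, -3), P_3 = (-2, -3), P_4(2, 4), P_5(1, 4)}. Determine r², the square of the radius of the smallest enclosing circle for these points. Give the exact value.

A smallest enclosing disk is always determined by at most three of the input points on its boundary.
The farthest pair is P_2–P_4 with squared distance 85. The circle on this segment as diameter has centre (-1, 0.5) and r² = 85/4 = 21.25.
Check P_1: distance² to centre = 18.25 ≤ 21.25, so it lies inside.
All remaining points lie in this disk, and no smaller disk contains both endpoints, so this is the minimum enclosing circle.

21.25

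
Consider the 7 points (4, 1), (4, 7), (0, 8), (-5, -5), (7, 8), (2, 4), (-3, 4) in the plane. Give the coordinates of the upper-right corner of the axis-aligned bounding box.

x-range [-5, 7], y-range [-5, 8].
The upper-right corner is (7, 8).

(7, 8)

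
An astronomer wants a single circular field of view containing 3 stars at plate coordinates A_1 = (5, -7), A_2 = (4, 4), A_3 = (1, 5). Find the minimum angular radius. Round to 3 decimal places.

Side lengths²: A_1A_2² = 122, A_1A_3² = 160, A_2A_3² = 10.
Since A_1A_3² = 160 ≥ 122 + 10 = 132, the angle opposite A_1A_3 is not acute, so the smallest enclosing circle has A_1A_3 as diameter.
Centre = midpoint of A_1A_3 = (3, -1), r² = 160/4 = 40.
r = √40 ≈ 6.325.

6.325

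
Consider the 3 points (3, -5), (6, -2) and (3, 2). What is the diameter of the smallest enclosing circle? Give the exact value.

7

Call the three points A, B, C in the order given.
Side lengths²: AB² = 18, AC² = 49, BC² = 25.
Since AC² = 49 ≥ 25 + 18 = 43, the angle opposite AC is not acute, so the smallest enclosing circle has AC as diameter.
Centre = midpoint of AC = (3, -1.5), r² = 49/4 = 12.25.
Diameter = 2r = 2√(12.25) = 7.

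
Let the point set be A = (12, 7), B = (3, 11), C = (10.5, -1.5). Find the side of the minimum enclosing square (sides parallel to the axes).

The bounding box has width 9 and height 12.5.
An axis-aligned square enclosing the set must have side ≥ max(width, height).
So the minimum side is max(9, 12.5) = 12.5.

12.5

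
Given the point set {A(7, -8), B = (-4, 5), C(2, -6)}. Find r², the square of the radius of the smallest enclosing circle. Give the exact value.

Side lengths²: AB² = 290, AC² = 29, BC² = 157.
Since AB² = 290 ≥ 157 + 29 = 186, the angle opposite AB is not acute, so the smallest enclosing circle has AB as diameter.
Centre = midpoint of AB = (1.5, -1.5), r² = 290/4 = 72.5.

72.5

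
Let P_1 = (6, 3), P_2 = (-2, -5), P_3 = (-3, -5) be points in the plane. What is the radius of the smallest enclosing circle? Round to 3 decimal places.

6.021

Side lengths²: P_1P_2² = 128, P_1P_3² = 145, P_2P_3² = 1.
Since P_1P_3² = 145 ≥ 128 + 1 = 129, the angle opposite P_1P_3 is not acute, so the smallest enclosing circle has P_1P_3 as diameter.
Centre = midpoint of P_1P_3 = (1.5, -1), r² = 145/4 = 36.25.
r = √(36.25) ≈ 6.021.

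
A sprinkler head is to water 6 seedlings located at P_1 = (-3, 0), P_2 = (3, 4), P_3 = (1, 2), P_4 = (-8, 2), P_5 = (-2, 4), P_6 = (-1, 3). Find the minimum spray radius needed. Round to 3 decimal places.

The farthest pair is P_2–P_4 with squared distance 125. The circle on this segment as diameter has centre (-2.5, 3) and r² = 125/4 = 31.25.
Check P_1: distance² to centre = 9.25 ≤ 31.25, so it lies inside.
All remaining points lie in this disk, and no smaller disk contains both endpoints, so this is the minimum enclosing circle.
r = √(31.25) ≈ 5.590.

5.590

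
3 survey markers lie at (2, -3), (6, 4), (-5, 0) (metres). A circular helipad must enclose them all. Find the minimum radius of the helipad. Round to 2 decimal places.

Call the three points A, B, C in the order given.
Side lengths²: AB² = 65, AC² = 58, BC² = 137.
Since BC² = 137 ≥ 65 + 58 = 123, the angle opposite BC is not acute, so the smallest enclosing circle has BC as diameter.
Centre = midpoint of BC = (0.5, 2), r² = 137/4 = 34.25.
r = √(34.25) ≈ 5.85.

5.85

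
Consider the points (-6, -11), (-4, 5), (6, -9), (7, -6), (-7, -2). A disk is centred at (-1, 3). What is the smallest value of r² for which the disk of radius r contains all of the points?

The required radius is the distance from (-1, 3) to the farthest point.
Squared distances: 221, 13, 193, 145, 61.
Maximum is 221, attained at (-6, -11).

221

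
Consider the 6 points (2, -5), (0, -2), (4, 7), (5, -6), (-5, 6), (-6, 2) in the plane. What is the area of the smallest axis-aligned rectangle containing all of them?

143

x ranges over [-6, 5], width 11.
y ranges over [-6, 7], height 13.
Area = 11 × 13 = 143.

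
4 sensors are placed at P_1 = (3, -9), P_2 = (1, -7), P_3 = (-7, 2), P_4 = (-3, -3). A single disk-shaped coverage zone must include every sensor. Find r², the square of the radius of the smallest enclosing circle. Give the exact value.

55.25

A smallest enclosing disk is always determined by at most three of the input points on its boundary.
The farthest pair is P_1–P_3 with squared distance 221. The circle on this segment as diameter has centre (-2, -3.5) and r² = 221/4 = 55.25.
Check P_2: distance² to centre = 21.25 ≤ 55.25, so it lies inside.
All remaining points lie in this disk, and no smaller disk contains both endpoints, so this is the minimum enclosing circle.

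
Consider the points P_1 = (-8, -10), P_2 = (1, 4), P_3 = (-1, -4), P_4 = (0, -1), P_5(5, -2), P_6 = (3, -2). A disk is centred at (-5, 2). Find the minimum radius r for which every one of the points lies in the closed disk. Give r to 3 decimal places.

12.369

The required radius is the distance from (-5, 2) to the farthest point.
Squared distances: 153, 40, 52, 34, 116, 80.
Maximum is 153, attained at P_1.
r = √153 ≈ 12.369.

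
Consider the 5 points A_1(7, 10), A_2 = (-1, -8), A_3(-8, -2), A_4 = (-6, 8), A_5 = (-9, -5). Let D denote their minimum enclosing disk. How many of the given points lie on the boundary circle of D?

2

The minimum enclosing circle of a finite set is fixed by two of the points (as a diameter) or three (as a circumcircle).
The farthest pair is A_1–A_5 with squared distance 481. The circle on this segment as diameter has centre (-1, 2.5) and r² = 481/4 = 120.25.
Check A_2: distance² to centre = 110.25 ≤ 120.25, so it lies inside.
All remaining points lie in this disk, and no smaller disk contains both endpoints, so this is the minimum enclosing circle.
The points at distance exactly r from the centre are A_1, A_5 — 2 points.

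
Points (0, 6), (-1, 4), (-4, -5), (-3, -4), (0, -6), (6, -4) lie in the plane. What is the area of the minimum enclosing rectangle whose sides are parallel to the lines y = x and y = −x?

120

In coordinates u = x + y, v = x − y the rectangle is axis-aligned; the map (x,y)→(u,v) scales areas by 2.
u-values: 6, 3, -9, -7, -6, 2; range = 6 − (-9) = 15.
v-values: -6, -5, 1, 1, 6, 10; range = 10 − (-6) = 16.
Area = (15 × 16) / 2 = 120.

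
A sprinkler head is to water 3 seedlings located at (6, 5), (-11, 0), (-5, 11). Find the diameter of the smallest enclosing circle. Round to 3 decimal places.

Call the three points A, B, C in the order given.
Side lengths²: AB² = 314, AC² = 157, BC² = 157.
Since AB² = 314 ≥ 157 + 157 = 314, the angle opposite AB is not acute, so the smallest enclosing circle has AB as diameter.
Centre = midpoint of AB = (-2.5, 2.5), r² = 314/4 = 78.5.
Diameter = 2r = 2√(78.5) ≈ 17.720.

17.720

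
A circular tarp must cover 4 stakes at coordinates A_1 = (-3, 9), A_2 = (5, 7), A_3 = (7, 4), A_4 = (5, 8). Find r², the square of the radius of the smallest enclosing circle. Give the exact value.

By Welzl's lemma the MEC is supported by two points (diametrically opposite) or three points (on a circumcircle).
The farthest pair is A_1–A_3 with squared distance 125. The circle on this segment as diameter has centre (2, 6.5) and r² = 125/4 = 31.25.
Check A_2: distance² to centre = 9.25 ≤ 31.25, so it lies inside.
All remaining points lie in this disk, and no smaller disk contains both endpoints, so this is the minimum enclosing circle.

31.25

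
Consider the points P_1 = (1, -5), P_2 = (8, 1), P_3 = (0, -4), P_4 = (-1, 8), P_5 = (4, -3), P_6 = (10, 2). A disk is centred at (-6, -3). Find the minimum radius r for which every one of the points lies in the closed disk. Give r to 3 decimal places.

16.763

The required radius is the distance from (-6, -3) to the farthest point.
Squared distances: 53, 212, 37, 146, 100, 281.
Maximum is 281, attained at P_6.
r = √281 ≈ 16.763.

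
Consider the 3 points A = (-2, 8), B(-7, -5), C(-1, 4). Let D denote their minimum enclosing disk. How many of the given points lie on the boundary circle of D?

Side lengths²: AB² = 194, AC² = 17, BC² = 117.
Since AB² = 194 ≥ 117 + 17 = 134, the angle opposite AB is not acute, so the smallest enclosing circle has AB as diameter.
Centre = midpoint of AB = (-4.5, 1.5), r² = 194/4 = 48.5.
The points at distance exactly r from the centre are A, B — 2 points.

2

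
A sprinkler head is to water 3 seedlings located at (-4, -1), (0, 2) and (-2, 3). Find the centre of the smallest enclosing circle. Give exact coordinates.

(-2, 0.5)

Call the three points A, B, C in the order given.
Side lengths²: AB² = 25, AC² = 20, BC² = 5.
Since AB² = 25 ≥ 20 + 5 = 25, the angle opposite AB is not acute, so the smallest enclosing circle has AB as diameter.
Centre = midpoint of AB = (-2, 0.5), r² = 25/4 = 6.25.
Centre = (-2, 0.5).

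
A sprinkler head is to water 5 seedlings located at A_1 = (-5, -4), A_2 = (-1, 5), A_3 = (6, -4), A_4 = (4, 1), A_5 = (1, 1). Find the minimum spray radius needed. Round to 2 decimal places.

6.24

The minimum enclosing circle is determined by three boundary points: A_1, A_2, A_3.
Their circumcentre is (0.5, -19/18) with r² = 6305/162.
The farthest remaining point A_4 is at distance² 2669/162 ≤ 6305/162.
r = √(6305/162) ≈ 6.24.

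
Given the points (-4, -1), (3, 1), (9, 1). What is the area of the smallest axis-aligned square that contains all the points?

The bounding box has width 13 and height 2.
An axis-aligned square enclosing the set must have side ≥ max(width, height).
So the minimum side is max(13, 2) = 13.
Area = 13² = 169.

169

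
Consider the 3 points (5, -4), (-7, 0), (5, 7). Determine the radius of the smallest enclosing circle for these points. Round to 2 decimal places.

Call the three points A, B, C in the order given.
Side lengths²: AB² = 160, AC² = 121, BC² = 193.
Since BC² = 193 < 160 + 121 = 281, the triangle is acute, so the smallest enclosing circle is the circumcircle.
Circumcentre = (1/6, 1.5), r² = 965/18.
r = √(965/18) ≈ 7.32.

7.32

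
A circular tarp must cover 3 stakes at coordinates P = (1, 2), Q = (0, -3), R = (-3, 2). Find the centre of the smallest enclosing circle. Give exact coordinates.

(-1, -0.2)

Side lengths²: PQ² = 26, PR² = 16, QR² = 34.
Since QR² = 34 < 26 + 16 = 42, the triangle is acute, so the smallest enclosing circle is the circumcircle.
Circumcentre = (-1, -0.2), r² = 8.84.
Centre = (-1, -0.2).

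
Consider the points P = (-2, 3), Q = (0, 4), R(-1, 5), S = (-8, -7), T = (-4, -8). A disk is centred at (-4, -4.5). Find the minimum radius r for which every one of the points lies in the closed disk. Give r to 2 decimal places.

9.96

The required radius is the distance from (-4, -4.5) to the farthest point.
Squared distances: 60.25, 88.25, 99.25, 22.25, 12.25.
Maximum is 99.25, attained at R.
r = √(99.25) ≈ 9.96.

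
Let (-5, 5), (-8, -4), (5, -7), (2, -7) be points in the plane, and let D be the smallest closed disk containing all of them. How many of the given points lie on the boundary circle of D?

The minimum enclosing circle is determined by three boundary points: (-5, 5), (-8, -4), (5, -7).
Their circumcentre is (-4/7, -31/21) with r² = 27145/441.
The farthest remaining point (2, -7) is at distance² 16372/441 ≤ 27145/441.
The points at distance exactly r from the centre are (-5, 5), (-8, -4), (5, -7) — 3 points.

3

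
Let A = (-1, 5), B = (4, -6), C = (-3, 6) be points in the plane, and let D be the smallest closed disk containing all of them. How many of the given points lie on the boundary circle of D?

2

Side lengths²: AB² = 146, AC² = 5, BC² = 193.
Since BC² = 193 ≥ 146 + 5 = 151, the angle opposite BC is not acute, so the smallest enclosing circle has BC as diameter.
Centre = midpoint of BC = (0.5, 0), r² = 193/4 = 48.25.
The points at distance exactly r from the centre are B, C — 2 points.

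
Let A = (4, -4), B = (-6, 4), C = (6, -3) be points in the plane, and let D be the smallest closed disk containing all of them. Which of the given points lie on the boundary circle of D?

B, C

Side lengths²: AB² = 164, AC² = 5, BC² = 193.
Since BC² = 193 ≥ 164 + 5 = 169, the angle opposite BC is not acute, so the smallest enclosing circle has BC as diameter.
Centre = midpoint of BC = (0, 0.5), r² = 193/4 = 48.25.
The points at distance exactly r from the centre are B, C — 2 points.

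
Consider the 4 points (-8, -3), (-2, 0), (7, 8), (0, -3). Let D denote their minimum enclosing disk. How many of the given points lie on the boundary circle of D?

The farthest pair is (-8, -3)–(7, 8) with squared distance 346. The circle on this segment as diameter has centre (-0.5, 2.5) and r² = 346/4 = 86.5.
Check (-2, 0): distance² to centre = 8.5 ≤ 86.5, so it lies inside.
All remaining points lie in this disk, and no smaller disk contains both endpoints, so this is the minimum enclosing circle.
The points at distance exactly r from the centre are (-8, -3), (7, 8) — 2 points.

2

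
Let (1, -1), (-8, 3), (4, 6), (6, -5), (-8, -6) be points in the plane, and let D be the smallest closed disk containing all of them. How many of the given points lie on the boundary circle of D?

3

By Welzl's lemma the MEC is supported by two points (diametrically opposite) or three points (on a circumcircle).
The minimum enclosing circle is determined by three boundary points: (4, 6), (6, -5), (-8, -6).
Their circumcentre is (-35/26, -17/26) with r² = 24625/338.
The farthest remaining point (-8, 3) is at distance² 19477/338 ≤ 24625/338.
The points at distance exactly r from the centre are (4, 6), (6, -5), (-8, -6) — 3 points.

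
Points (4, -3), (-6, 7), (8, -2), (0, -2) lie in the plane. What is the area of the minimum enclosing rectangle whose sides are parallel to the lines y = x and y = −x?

92

In coordinates u = x + y, v = x − y the rectangle is axis-aligned; the map (x,y)→(u,v) scales areas by 2.
u-values: 1, 1, 6, -2; range = 6 − (-2) = 8.
v-values: 7, -13, 10, 2; range = 10 − (-13) = 23.
Area = (8 × 23) / 2 = 92.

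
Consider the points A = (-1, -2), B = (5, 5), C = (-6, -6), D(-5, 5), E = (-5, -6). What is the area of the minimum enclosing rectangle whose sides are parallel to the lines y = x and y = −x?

In coordinates u = x + y, v = x − y the rectangle is axis-aligned; the map (x,y)→(u,v) scales areas by 2.
u-values: -3, 10, -12, 0, -11; range = 10 − (-12) = 22.
v-values: 1, 0, 0, -10, 1; range = 1 − (-10) = 11.
Area = (22 × 11) / 2 = 121.

121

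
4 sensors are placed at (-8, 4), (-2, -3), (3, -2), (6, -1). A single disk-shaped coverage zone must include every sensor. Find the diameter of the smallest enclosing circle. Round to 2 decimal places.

The farthest pair is (-8, 4)–(6, -1) with squared distance 221. The circle on this segment as diameter has centre (-1, 1.5) and r² = 221/4 = 55.25.
Check (-2, -3): distance² to centre = 21.25 ≤ 55.25, so it lies inside.
All remaining points lie in this disk, and no smaller disk contains both endpoints, so this is the minimum enclosing circle.
Diameter = 2r = 2√(55.25) ≈ 14.87.

14.87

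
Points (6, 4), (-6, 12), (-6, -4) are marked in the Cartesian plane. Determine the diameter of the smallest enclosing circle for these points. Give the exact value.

52/3

Call the three points A, B, C in the order given.
Side lengths²: AB² = 208, AC² = 208, BC² = 256.
Since BC² = 256 < 208 + 208 = 416, the triangle is acute, so the smallest enclosing circle is the circumcircle.
Circumcentre = (-8/3, 4), r² = 676/9.
Diameter = 2r = 2√(676/9) = 52/3.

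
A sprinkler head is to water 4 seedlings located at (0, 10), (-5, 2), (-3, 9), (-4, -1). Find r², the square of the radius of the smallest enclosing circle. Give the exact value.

By Welzl's lemma the MEC is supported by two points (diametrically opposite) or three points (on a circumcircle).
The farthest pair is (0, 10)–(-4, -1) with squared distance 137. The circle on this segment as diameter has centre (-2, 4.5) and r² = 137/4 = 34.25.
Check (-5, 2): distance² to centre = 15.25 ≤ 34.25, so it lies inside.
All remaining points lie in this disk, and no smaller disk contains both endpoints, so this is the minimum enclosing circle.

34.25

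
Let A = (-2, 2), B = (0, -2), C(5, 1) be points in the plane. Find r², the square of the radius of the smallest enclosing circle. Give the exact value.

Side lengths²: AB² = 20, AC² = 50, BC² = 34.
Since AC² = 50 < 34 + 20 = 54, the triangle is acute, so the smallest enclosing circle is the circumcircle.
Circumcentre = (19/13, 16/13), r² = 2125/169.

2125/169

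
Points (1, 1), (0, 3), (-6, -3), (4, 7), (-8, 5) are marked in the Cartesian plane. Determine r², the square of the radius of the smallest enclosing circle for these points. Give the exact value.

50.32

A smallest enclosing disk is always determined by at most three of the input points on its boundary.
The minimum enclosing circle is determined by three boundary points: (-6, -3), (4, 7), (-8, 5).
Their circumcentre is (-1.4, 2.4) with r² = 50.32.
The farthest remaining point (1, 1) is at distance² 7.72 ≤ 50.32.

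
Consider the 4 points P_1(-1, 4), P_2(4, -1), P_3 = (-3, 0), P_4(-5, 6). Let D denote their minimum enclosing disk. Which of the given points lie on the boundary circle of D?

A smallest enclosing disk is always determined by at most three of the input points on its boundary.
The farthest pair is P_2–P_4 with squared distance 130. The circle on this segment as diameter has centre (-0.5, 2.5) and r² = 130/4 = 32.5.
Check P_1: distance² to centre = 2.5 ≤ 32.5, so it lies inside.
All remaining points lie in this disk, and no smaller disk contains both endpoints, so this is the minimum enclosing circle.
The points at distance exactly r from the centre are P_2, P_4 — 2 points.

P_2, P_4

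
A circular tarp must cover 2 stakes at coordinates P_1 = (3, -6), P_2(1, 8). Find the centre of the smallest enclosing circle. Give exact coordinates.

(2, 1)

The smallest circle enclosing two points has them as diameter endpoints.
Centre = midpoint = (2, 1); r² = |P_1P_2|²/4 = 200/4 = 50.
Centre = (2, 1).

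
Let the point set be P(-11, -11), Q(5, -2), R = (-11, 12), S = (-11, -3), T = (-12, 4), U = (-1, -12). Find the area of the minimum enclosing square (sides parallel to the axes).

The bounding box has width 17 and height 24.
An axis-aligned square enclosing the set must have side ≥ max(width, height).
So the minimum side is max(17, 24) = 24.
Area = 24² = 576.

576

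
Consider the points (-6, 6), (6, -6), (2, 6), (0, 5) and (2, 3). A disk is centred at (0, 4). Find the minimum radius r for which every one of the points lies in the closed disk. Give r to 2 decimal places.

11.66

The required radius is the distance from (0, 4) to the farthest point.
Squared distances: 40, 136, 8, 1, 5.
Maximum is 136, attained at (6, -6).
r = √136 ≈ 11.66.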